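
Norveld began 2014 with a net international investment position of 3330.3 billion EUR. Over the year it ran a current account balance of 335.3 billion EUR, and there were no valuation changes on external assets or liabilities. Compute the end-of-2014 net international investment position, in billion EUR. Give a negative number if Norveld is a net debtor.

With no valuation effects, change in NIIP = current account = 335.3
End-of-year NIIP = 3330.3 + 335.3 = 3665.6

3665.6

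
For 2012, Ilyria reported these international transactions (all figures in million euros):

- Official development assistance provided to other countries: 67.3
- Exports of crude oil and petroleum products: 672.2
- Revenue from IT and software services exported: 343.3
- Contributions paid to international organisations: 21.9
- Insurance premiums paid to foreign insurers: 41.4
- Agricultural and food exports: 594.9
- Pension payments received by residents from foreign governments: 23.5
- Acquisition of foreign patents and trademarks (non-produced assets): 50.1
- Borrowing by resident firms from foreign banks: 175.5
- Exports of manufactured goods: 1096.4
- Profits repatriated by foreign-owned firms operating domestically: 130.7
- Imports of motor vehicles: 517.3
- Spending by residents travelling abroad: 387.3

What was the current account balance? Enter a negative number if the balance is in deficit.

Goods: 1096.4 + 594.9 + 672.2 - 517.3 = 1846.2
Services: -41.4 + 343.3 - 387.3 = -85.4
Primary income: -130.7
Secondary income: -21.9 + 23.5 - 67.3 = -65.7
Current account = 1846.2 + (-85.4) + (-130.7) + (-65.7) = 1564.4
(Excluded from the current account — capital account: acquisition of foreign patents and trademarks (non-produced assets) 50.1; financial account: borrowing by resident firms from foreign banks 175.5.)

1564.4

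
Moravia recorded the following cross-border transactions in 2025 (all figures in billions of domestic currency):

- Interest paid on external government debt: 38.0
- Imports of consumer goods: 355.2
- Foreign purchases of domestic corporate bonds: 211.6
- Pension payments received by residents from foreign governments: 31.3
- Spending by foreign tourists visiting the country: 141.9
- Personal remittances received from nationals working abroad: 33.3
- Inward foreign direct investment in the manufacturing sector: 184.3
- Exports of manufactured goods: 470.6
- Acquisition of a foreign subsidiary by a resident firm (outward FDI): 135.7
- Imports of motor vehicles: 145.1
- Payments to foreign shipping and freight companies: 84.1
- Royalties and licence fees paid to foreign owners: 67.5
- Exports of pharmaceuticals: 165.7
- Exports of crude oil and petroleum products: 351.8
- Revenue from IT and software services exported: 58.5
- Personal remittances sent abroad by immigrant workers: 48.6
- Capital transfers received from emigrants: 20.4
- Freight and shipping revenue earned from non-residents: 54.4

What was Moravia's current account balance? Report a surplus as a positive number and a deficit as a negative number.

569.0

Goods: 165.7 + 351.8 - 355.2 + 470.6 - 145.1 = 487.8
Services: 58.5 - 84.1 + 54.4 + 141.9 - 67.5 = 103.2
Primary income: -38.0
Secondary income: 31.3 - 48.6 + 33.3 = 16.0
Current account = 487.8 + 103.2 + (-38.0) + 16.0 = 569.0
(Excluded from the current account — financial account: foreign purchases of domestic corporate bonds 211.6, inward foreign direct investment in the manufacturing sector 184.3, acquisition of a foreign subsidiary by a resident firm (outward FDI) 135.7; capital account: capital transfers received from emigrants 20.4.)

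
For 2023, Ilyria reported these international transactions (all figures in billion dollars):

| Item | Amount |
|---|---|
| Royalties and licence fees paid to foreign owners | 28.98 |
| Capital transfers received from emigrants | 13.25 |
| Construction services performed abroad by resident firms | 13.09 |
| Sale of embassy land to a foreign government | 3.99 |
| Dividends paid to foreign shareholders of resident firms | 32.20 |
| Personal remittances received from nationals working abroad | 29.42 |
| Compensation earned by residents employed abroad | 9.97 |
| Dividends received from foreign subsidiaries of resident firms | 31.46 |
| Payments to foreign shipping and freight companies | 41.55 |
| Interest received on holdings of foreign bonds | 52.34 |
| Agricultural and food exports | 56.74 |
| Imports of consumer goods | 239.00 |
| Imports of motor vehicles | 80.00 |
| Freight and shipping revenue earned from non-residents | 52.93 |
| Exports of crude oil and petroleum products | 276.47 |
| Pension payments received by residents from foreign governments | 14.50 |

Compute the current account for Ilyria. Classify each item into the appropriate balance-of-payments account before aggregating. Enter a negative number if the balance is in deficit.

115.19

Goods: 56.74 + 276.47 - 239.00 - 80.00 = 14.21
Services: 52.93 + 13.09 - 41.55 - 28.98 = -4.51
Primary income: -32.20 + 52.34 + 9.97 + 31.46 = 61.57
Secondary income: 14.50 + 29.42 = 43.92
Current account = 14.21 + (-4.51) + 61.57 + 43.92 = 115.19
(Excluded from the current account — capital account: capital transfers received from emigrants 13.25, sale of embassy land to a foreign government 3.99.)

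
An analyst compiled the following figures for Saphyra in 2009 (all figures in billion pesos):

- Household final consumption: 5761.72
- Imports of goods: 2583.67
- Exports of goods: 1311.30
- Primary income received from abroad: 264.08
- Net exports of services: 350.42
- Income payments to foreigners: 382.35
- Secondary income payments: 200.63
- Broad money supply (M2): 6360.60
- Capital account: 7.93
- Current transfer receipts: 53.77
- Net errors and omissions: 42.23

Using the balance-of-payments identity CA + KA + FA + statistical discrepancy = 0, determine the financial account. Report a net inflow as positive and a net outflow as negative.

Goods balance = 1311.30 - 2583.67 = -1272.37
Services balance = 350.42
Trade balance (goods + services) = -1272.37 + 350.42 = -921.95
Net primary income = 264.08 - 382.35 = -118.27
Net secondary income = 53.77 - 200.63 = -146.86
Current account = -921.95 + (-118.27) + (-146.86) = -1187.08
Financial account = -(-1187.08 + 7.93 + 42.23) = 1136.92

1136.92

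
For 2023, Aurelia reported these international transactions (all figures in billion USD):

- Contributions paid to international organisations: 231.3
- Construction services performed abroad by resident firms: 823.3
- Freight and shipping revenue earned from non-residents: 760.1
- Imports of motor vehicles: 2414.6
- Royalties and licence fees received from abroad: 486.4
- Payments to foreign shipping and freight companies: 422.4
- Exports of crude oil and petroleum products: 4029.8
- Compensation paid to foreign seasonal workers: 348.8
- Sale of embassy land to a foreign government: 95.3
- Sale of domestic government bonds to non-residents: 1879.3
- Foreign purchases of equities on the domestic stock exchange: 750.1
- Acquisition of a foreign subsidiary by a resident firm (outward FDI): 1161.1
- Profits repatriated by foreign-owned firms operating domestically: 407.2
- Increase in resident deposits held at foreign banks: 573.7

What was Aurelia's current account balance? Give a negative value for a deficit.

Goods: -2414.6 + 4029.8 = 1615.2
Services: 760.1 + 486.4 - 422.4 + 823.3 = 1647.4
Primary income: -407.2 - 348.8 = -756.0
Secondary income: -231.3
Current account = 1615.2 + 1647.4 + (-756.0) + (-231.3) = 2275.3
(Excluded from the current account — capital account: sale of embassy land to a foreign government 95.3; financial account: sale of domestic government bonds to non-residents 1879.3, foreign purchases of equities on the domestic stock exchange 750.1, acquisition of a foreign subsidiary by a resident firm (outward FDI) 1161.1, increase in resident deposits held at foreign banks 573.7.)

2275.3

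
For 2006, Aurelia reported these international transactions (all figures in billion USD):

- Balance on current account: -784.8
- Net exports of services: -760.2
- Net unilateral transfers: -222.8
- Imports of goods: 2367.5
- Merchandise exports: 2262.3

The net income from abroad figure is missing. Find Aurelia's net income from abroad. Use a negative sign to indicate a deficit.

303.4

Current account = goods balance + services balance + net primary income + net secondary income
Sum of the known components = -1088.2
Net income from abroad = CA - (known components) = -784.8 - (-1088.2) = 303.4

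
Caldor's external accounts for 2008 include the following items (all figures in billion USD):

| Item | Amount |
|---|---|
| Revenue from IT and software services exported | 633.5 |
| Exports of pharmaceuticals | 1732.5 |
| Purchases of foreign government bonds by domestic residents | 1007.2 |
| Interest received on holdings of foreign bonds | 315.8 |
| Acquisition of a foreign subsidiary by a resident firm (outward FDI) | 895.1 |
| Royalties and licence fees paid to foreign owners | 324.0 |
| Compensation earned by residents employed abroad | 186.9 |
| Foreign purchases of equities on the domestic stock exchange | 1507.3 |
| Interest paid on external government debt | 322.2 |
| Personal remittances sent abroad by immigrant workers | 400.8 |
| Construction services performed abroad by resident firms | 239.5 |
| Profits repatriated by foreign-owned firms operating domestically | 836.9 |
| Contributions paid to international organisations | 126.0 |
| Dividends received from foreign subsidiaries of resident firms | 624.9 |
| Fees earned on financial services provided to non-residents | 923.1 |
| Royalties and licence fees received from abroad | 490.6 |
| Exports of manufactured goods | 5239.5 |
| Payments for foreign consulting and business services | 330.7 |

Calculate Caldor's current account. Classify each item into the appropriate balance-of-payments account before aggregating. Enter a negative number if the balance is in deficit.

8045.7

Goods: 5239.5 + 1732.5 = 6972.0
Services: 490.6 - 330.7 - 324.0 + 633.5 + 239.5 + 923.1 = 1632.0
Primary income: 315.8 - 836.9 + 624.9 + 186.9 - 322.2 = -31.5
Secondary income: -400.8 - 126.0 = -526.8
Current account = 6972.0 + 1632.0 + (-31.5) + (-526.8) = 8045.7
(Excluded from the current account — financial account: purchases of foreign government bonds by domestic residents 1007.2, acquisition of a foreign subsidiary by a resident firm (outward FDI) 895.1, foreign purchases of equities on the domestic stock exchange 1507.3.)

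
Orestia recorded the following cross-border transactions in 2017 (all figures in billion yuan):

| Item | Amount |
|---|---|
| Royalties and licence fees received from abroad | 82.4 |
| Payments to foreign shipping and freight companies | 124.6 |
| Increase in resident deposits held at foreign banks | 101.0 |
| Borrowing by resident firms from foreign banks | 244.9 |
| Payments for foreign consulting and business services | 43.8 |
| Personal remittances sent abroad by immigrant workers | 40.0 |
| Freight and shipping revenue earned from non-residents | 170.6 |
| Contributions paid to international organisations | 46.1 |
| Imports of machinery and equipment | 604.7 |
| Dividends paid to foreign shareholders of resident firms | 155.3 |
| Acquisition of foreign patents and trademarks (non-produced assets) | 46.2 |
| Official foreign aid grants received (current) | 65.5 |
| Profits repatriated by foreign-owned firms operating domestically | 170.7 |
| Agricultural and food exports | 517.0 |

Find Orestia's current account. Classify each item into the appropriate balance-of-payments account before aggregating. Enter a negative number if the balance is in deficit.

-349.7

Goods: -604.7 + 517.0 = -87.7
Services: 82.4 - 124.6 - 43.8 + 170.6 = 84.6
Primary income: -155.3 - 170.7 = -326.0
Secondary income: 65.5 - 46.1 - 40.0 = -20.6
Current account = (-87.7) + 84.6 + (-326.0) + (-20.6) = -349.7
(Excluded from the current account — financial account: increase in resident deposits held at foreign banks 101.0, borrowing by resident firms from foreign banks 244.9; capital account: acquisition of foreign patents and trademarks (non-produced assets) 46.2.)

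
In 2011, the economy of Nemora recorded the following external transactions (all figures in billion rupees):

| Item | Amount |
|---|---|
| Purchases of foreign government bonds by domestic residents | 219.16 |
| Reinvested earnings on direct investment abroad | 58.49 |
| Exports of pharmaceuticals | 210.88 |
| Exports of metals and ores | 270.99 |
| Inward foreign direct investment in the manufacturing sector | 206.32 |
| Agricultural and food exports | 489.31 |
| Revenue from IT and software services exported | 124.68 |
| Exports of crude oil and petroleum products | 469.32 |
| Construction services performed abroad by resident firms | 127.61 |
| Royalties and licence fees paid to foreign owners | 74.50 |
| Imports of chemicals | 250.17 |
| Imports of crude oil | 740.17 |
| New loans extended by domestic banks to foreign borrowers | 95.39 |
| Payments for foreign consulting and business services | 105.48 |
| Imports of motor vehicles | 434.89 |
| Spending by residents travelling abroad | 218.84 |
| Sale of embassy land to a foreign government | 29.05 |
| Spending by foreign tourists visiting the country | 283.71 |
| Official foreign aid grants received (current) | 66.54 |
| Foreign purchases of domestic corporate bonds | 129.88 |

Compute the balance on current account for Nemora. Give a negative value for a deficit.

277.48

Goods: -740.17 + 270.99 + 469.32 - 434.89 + 210.88 + 489.31 - 250.17 = 15.27
Services: -105.48 + 127.61 + 124.68 + 283.71 - 218.84 - 74.50 = 137.18
Primary income: 58.49
Secondary income: 66.54
Current account = 15.27 + 137.18 + 58.49 + 66.54 = 277.48
(Excluded from the current account — financial account: purchases of foreign government bonds by domestic residents 219.16, inward foreign direct investment in the manufacturing sector 206.32, new loans extended by domestic banks to foreign borrowers 95.39, foreign purchases of domestic corporate bonds 129.88; capital account: sale of embassy land to a foreign government 29.05.)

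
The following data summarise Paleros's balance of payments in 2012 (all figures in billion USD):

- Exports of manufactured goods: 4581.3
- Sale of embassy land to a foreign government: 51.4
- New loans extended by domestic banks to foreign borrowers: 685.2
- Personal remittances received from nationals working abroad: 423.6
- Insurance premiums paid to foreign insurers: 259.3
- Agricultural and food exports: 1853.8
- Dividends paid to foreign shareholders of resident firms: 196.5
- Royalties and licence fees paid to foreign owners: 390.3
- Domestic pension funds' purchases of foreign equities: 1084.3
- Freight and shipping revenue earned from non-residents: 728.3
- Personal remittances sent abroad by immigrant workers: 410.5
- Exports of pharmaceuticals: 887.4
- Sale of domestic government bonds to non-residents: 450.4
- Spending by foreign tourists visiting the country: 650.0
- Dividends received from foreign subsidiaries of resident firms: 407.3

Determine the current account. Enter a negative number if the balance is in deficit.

Goods: 887.4 + 1853.8 + 4581.3 = 7322.5
Services: -390.3 + 650.0 - 259.3 + 728.3 = 728.7
Primary income: 407.3 - 196.5 = 210.8
Secondary income: 423.6 - 410.5 = 13.1
Current account = 7322.5 + 728.7 + 210.8 + 13.1 = 8275.1
(Excluded from the current account — capital account: sale of embassy land to a foreign government 51.4; financial account: new loans extended by domestic banks to foreign borrowers 685.2, domestic pension funds' purchases of foreign equities 1084.3, sale of domestic government bonds to non-residents 450.4.)

8275.1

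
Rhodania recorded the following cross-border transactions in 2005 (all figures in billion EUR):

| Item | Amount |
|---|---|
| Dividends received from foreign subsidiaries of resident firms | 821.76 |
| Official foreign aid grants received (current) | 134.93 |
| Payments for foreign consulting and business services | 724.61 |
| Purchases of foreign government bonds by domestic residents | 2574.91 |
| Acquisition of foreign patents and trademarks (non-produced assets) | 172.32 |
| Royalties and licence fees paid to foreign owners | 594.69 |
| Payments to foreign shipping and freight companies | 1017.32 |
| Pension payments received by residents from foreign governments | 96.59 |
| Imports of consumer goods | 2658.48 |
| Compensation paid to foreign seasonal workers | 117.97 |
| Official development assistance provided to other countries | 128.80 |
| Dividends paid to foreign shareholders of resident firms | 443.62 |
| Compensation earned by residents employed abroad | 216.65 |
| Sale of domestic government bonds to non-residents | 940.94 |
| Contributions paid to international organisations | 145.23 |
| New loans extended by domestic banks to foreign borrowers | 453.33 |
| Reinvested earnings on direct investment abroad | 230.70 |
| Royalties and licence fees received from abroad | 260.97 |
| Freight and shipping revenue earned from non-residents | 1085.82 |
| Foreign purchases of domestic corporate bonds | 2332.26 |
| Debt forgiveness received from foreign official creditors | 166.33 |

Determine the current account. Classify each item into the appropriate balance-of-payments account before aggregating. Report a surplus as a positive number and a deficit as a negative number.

-2983.30

Goods: -2658.48
Services: 1085.82 - 1017.32 - 724.61 - 594.69 + 260.97 = -989.83
Primary income: 216.65 + 821.76 + 230.70 - 117.97 - 443.62 = 707.52
Secondary income: 96.59 + 134.93 - 128.80 - 145.23 = -42.51
Current account = (-2658.48) + (-989.83) + 707.52 + (-42.51) = -2983.30
(Excluded from the current account — financial account: purchases of foreign government bonds by domestic residents 2574.91, sale of domestic government bonds to non-residents 940.94, new loans extended by domestic banks to foreign borrowers 453.33, foreign purchases of domestic corporate bonds 2332.26; capital account: acquisition of foreign patents and trademarks (non-produced assets) 172.32, debt forgiveness received from foreign official creditors 166.33.)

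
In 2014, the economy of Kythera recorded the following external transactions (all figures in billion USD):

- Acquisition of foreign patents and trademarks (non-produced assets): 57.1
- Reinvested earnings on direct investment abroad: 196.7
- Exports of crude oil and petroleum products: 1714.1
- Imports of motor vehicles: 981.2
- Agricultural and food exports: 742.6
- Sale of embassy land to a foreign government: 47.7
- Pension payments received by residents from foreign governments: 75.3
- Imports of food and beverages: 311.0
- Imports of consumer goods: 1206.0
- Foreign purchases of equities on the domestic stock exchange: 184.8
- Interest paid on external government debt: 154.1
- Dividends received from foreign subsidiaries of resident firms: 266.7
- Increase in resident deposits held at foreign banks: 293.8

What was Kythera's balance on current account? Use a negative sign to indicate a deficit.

343.1

Goods: 742.6 - 1206.0 + 1714.1 - 311.0 - 981.2 = -41.5
Primary income: 196.7 + 266.7 - 154.1 = 309.3
Secondary income: 75.3
Current account = (-41.5) + 309.3 + 75.3 = 343.1
(Excluded from the current account — capital account: acquisition of foreign patents and trademarks (non-produced assets) 57.1, sale of embassy land to a foreign government 47.7; financial account: foreign purchases of equities on the domestic stock exchange 184.8, increase in resident deposits held at foreign banks 293.8.)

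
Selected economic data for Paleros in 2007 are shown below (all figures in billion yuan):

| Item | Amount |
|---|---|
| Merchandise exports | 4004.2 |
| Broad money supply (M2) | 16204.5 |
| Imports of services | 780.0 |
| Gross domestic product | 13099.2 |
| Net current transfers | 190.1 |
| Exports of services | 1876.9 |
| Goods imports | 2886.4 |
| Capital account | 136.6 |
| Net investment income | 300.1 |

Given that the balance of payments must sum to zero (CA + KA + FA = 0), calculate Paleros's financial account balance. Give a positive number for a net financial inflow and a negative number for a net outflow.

-2841.5

Goods balance = 4004.2 - 2886.4 = 1117.8
Services balance = 1876.9 - 780.0 = 1096.9
Trade balance (goods + services) = 1117.8 + 1096.9 = 2214.7
Net primary income = 300.1
Net secondary income = 190.1
Current account = 2214.7 + 300.1 + 190.1 = 2704.9
Financial account = -(2704.9 + 136.6) = -2841.5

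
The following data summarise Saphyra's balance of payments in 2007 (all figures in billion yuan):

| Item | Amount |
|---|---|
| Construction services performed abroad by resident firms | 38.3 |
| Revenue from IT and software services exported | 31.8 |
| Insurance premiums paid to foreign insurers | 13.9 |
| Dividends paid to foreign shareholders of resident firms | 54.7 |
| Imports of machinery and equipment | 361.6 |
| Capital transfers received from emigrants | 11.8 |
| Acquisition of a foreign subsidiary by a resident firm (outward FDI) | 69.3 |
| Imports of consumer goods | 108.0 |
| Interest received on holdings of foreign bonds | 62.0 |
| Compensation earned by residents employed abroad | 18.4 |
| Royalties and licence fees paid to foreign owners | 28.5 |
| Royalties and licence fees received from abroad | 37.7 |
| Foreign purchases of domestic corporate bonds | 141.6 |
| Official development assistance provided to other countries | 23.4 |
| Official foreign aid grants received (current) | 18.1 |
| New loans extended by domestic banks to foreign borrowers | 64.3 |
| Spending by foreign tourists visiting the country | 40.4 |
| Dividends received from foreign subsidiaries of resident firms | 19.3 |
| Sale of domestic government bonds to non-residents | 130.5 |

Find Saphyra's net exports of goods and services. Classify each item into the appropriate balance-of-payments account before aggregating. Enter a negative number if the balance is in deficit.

-363.8

Goods: -108.0 - 361.6 = -469.6
Services: 38.3 + 40.4 - 28.5 - 13.9 + 31.8 + 37.7 = 105.8
Trade balance = -469.6 + 105.8 = -363.8
(Excluded from the trade balance — primary income: dividends paid to foreign shareholders of resident firms 54.7, interest received on holdings of foreign bonds 62.0, compensation earned by residents employed abroad 18.4, dividends received from foreign subsidiaries of resident firms 19.3; capital account: capital transfers received from emigrants 11.8; financial account: acquisition of a foreign subsidiary by a resident firm (outward FDI) 69.3, foreign purchases of domestic corporate bonds 141.6, new loans extended by domestic banks to foreign borrowers 64.3, sale of domestic government bonds to non-residents 130.5; secondary income: official development assistance provided to other countries 23.4, official foreign aid grants received (current) 18.1.)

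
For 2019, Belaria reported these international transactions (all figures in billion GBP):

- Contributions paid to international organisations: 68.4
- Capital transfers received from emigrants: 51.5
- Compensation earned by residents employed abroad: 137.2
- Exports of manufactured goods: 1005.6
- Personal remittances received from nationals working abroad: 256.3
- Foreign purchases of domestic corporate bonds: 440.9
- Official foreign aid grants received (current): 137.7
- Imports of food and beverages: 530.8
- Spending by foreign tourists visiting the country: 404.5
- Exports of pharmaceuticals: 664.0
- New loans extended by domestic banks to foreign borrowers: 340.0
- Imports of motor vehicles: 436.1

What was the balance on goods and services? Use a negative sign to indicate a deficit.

1107.2

Goods: -436.1 - 530.8 + 1005.6 + 664.0 = 702.7
Services: 404.5
Trade balance = 702.7 + 404.5 = 1107.2
(Excluded from the trade balance — secondary income: contributions paid to international organisations 68.4, personal remittances received from nationals working abroad 256.3, official foreign aid grants received (current) 137.7; capital account: capital transfers received from emigrants 51.5; primary income: compensation earned by residents employed abroad 137.2; financial account: foreign purchases of domestic corporate bonds 440.9, new loans extended by domestic banks to foreign borrowers 340.0.)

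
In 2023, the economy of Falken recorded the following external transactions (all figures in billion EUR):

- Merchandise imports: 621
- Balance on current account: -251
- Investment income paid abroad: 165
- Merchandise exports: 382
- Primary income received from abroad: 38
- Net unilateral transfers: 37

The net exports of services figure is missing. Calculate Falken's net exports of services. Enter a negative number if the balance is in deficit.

Current account = goods balance + services balance + net primary income + net secondary income
Sum of the known components = -329
Net exports of services = CA - (known components) = -251 - (-329) = 78

78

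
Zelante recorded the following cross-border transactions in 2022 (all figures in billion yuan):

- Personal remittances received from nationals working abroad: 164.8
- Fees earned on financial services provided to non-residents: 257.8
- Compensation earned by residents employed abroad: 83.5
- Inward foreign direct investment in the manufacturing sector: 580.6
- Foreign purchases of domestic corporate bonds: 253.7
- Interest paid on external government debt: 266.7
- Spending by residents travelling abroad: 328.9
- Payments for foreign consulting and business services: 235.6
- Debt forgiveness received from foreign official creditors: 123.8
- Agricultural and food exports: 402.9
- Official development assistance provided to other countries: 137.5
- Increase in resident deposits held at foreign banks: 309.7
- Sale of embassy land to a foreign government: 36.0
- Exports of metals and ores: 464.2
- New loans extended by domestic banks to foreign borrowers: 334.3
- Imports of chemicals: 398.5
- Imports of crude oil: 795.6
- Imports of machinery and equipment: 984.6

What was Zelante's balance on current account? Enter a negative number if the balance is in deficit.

-1774.2

Goods: 402.9 + 464.2 - 398.5 - 984.6 - 795.6 = -1311.6
Services: -328.9 + 257.8 - 235.6 = -306.7
Primary income: -266.7 + 83.5 = -183.2
Secondary income: -137.5 + 164.8 = 27.3
Current account = (-1311.6) + (-306.7) + (-183.2) + 27.3 = -1774.2
(Excluded from the current account — financial account: inward foreign direct investment in the manufacturing sector 580.6, foreign purchases of domestic corporate bonds 253.7, increase in resident deposits held at foreign banks 309.7, new loans extended by domestic banks to foreign borrowers 334.3; capital account: debt forgiveness received from foreign official creditors 123.8, sale of embassy land to a foreign government 36.0.)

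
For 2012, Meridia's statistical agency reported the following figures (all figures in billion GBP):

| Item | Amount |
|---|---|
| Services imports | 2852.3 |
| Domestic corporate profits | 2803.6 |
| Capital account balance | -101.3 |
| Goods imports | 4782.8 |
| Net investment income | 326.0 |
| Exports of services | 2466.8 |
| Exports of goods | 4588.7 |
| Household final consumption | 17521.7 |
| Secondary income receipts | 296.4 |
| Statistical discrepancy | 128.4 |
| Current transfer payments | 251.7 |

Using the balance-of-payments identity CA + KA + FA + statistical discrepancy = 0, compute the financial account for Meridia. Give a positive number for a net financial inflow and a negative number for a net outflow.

Goods balance = 4588.7 - 4782.8 = -194.1
Services balance = 2466.8 - 2852.3 = -385.5
Trade balance (goods + services) = -194.1 + (-385.5) = -579.6
Net primary income = 326.0
Net secondary income = 296.4 - 251.7 = 44.7
Current account = -579.6 + 326.0 + 44.7 = -208.9
Financial account = -(-208.9 + (-101.3) + 128.4) = 181.8

181.8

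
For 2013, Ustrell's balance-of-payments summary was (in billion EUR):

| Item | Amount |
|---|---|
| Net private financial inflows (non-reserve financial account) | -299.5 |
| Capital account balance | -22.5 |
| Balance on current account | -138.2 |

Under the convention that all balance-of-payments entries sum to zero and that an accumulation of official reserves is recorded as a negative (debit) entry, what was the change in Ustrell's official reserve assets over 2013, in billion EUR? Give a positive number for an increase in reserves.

-460.2

Official reserve transactions balance = -((-138.2) + (-22.5) + (-299.5)) = 460.2
An accumulation of reserves is recorded as a debit (negative entry), so the change in the stock of reserves is the negative of that balance.
Change in official reserves = -(460.2) = -460.2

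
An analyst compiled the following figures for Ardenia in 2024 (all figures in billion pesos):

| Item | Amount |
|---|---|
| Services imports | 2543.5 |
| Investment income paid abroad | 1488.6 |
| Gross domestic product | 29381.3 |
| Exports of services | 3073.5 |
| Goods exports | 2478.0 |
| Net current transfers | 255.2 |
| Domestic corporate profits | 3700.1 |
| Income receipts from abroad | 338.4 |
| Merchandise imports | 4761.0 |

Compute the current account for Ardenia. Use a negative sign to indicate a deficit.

Goods balance = 2478.0 - 4761.0 = -2283.0
Services balance = 3073.5 - 2543.5 = 530.0
Trade balance (goods + services) = -2283.0 + 530.0 = -1753.0
Net primary income = 338.4 - 1488.6 = -1150.2
Net secondary income = 255.2
Current account = -1753.0 + (-1150.2) + 255.2 = -2648.0

-2648.0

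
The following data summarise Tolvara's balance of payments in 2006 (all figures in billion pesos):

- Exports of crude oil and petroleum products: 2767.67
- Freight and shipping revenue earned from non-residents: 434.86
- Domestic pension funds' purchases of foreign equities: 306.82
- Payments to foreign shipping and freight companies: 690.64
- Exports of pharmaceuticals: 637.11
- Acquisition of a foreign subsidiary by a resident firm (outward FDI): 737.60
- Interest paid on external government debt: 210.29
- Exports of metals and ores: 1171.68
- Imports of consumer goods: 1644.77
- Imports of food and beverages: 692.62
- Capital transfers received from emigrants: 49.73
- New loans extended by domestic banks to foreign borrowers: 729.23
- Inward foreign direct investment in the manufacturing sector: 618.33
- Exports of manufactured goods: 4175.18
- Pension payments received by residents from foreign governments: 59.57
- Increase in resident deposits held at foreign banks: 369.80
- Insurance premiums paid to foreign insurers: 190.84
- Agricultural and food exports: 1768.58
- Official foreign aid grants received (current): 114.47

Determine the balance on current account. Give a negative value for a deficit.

Goods: 4175.18 + 2767.67 + 637.11 + 1768.58 - 692.62 + 1171.68 - 1644.77 = 8182.83
Services: -190.84 - 690.64 + 434.86 = -446.62
Primary income: -210.29
Secondary income: 59.57 + 114.47 = 174.04
Current account = 8182.83 + (-446.62) + (-210.29) + 174.04 = 7699.96
(Excluded from the current account — financial account: domestic pension funds' purchases of foreign equities 306.82, acquisition of a foreign subsidiary by a resident firm (outward FDI) 737.60, new loans extended by domestic banks to foreign borrowers 729.23, inward foreign direct investment in the manufacturing sector 618.33, increase in resident deposits held at foreign banks 369.80; capital account: capital transfers received from emigrants 49.73.)

7699.96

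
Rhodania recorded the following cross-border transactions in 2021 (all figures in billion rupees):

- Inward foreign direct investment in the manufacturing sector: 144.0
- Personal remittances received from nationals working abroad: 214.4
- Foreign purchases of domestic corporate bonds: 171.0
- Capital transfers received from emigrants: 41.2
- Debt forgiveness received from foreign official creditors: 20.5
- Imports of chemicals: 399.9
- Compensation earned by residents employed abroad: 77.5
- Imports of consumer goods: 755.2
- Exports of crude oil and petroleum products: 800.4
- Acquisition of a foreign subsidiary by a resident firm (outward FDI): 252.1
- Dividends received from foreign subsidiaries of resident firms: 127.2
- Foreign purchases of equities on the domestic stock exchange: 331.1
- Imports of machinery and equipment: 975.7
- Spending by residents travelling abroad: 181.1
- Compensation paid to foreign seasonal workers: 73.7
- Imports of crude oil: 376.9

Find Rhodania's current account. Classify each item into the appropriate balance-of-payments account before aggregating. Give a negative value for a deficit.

-1543.0

Goods: -399.9 - 975.7 - 755.2 + 800.4 - 376.9 = -1707.3
Services: -181.1
Primary income: 127.2 + 77.5 - 73.7 = 131.0
Secondary income: 214.4
Current account = (-1707.3) + (-181.1) + 131.0 + 214.4 = -1543.0
(Excluded from the current account — financial account: inward foreign direct investment in the manufacturing sector 144.0, foreign purchases of domestic corporate bonds 171.0, acquisition of a foreign subsidiary by a resident firm (outward FDI) 252.1, foreign purchases of equities on the domestic stock exchange 331.1; capital account: capital transfers received from emigrants 41.2, debt forgiveness received from foreign official creditors 20.5.)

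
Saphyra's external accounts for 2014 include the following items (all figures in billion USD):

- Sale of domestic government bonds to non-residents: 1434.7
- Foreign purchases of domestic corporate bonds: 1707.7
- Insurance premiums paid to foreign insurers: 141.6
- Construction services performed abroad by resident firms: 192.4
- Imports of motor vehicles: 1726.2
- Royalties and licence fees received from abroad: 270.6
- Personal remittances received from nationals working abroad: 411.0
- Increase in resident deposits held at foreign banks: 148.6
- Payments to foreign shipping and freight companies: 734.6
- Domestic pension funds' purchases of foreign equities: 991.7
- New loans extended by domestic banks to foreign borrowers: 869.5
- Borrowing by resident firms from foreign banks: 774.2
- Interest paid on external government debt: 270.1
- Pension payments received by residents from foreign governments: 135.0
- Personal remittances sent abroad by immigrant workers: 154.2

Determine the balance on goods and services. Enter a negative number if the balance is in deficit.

Goods: -1726.2
Services: -734.6 + 270.6 + 192.4 - 141.6 = -413.2
Trade balance = -1726.2 + (-413.2) = -2139.4
(Excluded from the trade balance — financial account: sale of domestic government bonds to non-residents 1434.7, foreign purchases of domestic corporate bonds 1707.7, increase in resident deposits held at foreign banks 148.6, domestic pension funds' purchases of foreign equities 991.7, new loans extended by domestic banks to foreign borrowers 869.5, borrowing by resident firms from foreign banks 774.2; secondary income: personal remittances received from nationals working abroad 411.0, pension payments received by residents from foreign governments 135.0, personal remittances sent abroad by immigrant workers 154.2; primary income: interest paid on external government debt 270.1.)

-2139.4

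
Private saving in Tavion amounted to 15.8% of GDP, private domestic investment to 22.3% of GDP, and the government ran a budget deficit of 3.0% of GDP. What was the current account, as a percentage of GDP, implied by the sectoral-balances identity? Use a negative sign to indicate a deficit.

-9.5

By the sectoral-balances identity, CA = (S_private - I) + (T - G).
Private balance = 15.8 - 22.3 = -6.5
Government balance (T - G) = -3.0
CA = -6.5 + (-3.0) = -9.5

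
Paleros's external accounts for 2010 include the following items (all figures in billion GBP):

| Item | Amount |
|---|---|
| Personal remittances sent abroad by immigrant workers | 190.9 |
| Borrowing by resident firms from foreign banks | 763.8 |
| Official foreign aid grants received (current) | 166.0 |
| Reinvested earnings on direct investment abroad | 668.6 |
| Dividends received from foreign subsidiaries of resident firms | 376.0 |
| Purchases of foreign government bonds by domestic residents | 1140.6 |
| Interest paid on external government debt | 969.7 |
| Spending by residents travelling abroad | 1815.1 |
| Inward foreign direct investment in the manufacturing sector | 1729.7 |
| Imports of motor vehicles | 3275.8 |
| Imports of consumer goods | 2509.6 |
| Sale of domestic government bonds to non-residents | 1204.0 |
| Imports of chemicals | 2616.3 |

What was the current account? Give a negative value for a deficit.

-10166.8

Goods: -3275.8 - 2616.3 - 2509.6 = -8401.7
Services: -1815.1
Primary income: 376.0 - 969.7 + 668.6 = 74.9
Secondary income: 166.0 - 190.9 = -24.9
Current account = (-8401.7) + (-1815.1) + 74.9 + (-24.9) = -10166.8
(Excluded from the current account — financial account: borrowing by resident firms from foreign banks 763.8, purchases of foreign government bonds by domestic residents 1140.6, inward foreign direct investment in the manufacturing sector 1729.7, sale of domestic government bonds to non-residents 1204.0.)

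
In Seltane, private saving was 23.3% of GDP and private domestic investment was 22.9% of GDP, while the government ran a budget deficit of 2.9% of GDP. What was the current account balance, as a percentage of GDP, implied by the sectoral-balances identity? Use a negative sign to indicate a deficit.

By the sectoral-balances identity, CA = (S_private - I) + (T - G).
Private balance = 23.3 - 22.9 = 0.4
Government balance (T - G) = -2.9
CA = 0.4 + (-2.9) = -2.5

-2.5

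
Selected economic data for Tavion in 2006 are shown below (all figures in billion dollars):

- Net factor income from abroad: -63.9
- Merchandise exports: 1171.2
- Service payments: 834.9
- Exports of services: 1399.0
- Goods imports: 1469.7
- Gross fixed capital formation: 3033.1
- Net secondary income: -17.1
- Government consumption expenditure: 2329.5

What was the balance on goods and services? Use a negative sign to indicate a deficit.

265.6

Goods balance = 1171.2 - 1469.7 = -298.5
Services balance = 1399.0 - 834.9 = 564.1
Trade balance (goods + services) = -298.5 + 564.1 = 265.6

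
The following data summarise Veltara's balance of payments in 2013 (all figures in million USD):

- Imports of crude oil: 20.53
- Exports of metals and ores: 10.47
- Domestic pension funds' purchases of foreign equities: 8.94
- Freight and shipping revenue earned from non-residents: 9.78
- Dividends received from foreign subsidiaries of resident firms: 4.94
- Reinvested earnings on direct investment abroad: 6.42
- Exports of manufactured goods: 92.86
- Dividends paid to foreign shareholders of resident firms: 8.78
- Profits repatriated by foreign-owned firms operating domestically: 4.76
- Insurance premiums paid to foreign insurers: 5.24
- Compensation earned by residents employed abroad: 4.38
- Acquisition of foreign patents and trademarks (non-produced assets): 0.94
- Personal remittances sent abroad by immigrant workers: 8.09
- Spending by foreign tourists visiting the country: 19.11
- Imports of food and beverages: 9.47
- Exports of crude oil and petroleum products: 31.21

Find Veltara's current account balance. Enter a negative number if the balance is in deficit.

Goods: -20.53 - 9.47 + 92.86 + 31.21 + 10.47 = 104.54
Services: 9.78 + 19.11 - 5.24 = 23.65
Primary income: 4.94 + 6.42 + 4.38 - 4.76 - 8.78 = 2.20
Secondary income: -8.09
Current account = 104.54 + 23.65 + 2.20 + (-8.09) = 122.30
(Excluded from the current account — financial account: domestic pension funds' purchases of foreign equities 8.94; capital account: acquisition of foreign patents and trademarks (non-produced assets) 0.94.)

122.30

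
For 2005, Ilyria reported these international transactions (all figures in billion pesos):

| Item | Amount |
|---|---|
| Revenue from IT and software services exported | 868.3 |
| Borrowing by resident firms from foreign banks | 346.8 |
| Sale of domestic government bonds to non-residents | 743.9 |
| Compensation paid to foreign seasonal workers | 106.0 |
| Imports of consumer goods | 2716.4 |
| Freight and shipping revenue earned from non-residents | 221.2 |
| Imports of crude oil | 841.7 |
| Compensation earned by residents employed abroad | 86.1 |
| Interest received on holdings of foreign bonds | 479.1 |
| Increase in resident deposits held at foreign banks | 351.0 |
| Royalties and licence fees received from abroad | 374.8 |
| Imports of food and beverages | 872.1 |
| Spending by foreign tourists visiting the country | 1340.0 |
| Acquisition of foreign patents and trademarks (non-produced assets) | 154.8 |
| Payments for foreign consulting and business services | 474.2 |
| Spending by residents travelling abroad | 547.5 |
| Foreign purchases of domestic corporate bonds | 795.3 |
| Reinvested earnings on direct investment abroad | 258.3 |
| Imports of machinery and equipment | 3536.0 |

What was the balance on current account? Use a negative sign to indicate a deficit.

-5466.1

Goods: -3536.0 - 872.1 - 2716.4 - 841.7 = -7966.2
Services: 221.2 + 374.8 + 1340.0 - 474.2 - 547.5 + 868.3 = 1782.6
Primary income: -106.0 + 258.3 + 86.1 + 479.1 = 717.5
Current account = (-7966.2) + 1782.6 + 717.5 = -5466.1
(Excluded from the current account — financial account: borrowing by resident firms from foreign banks 346.8, sale of domestic government bonds to non-residents 743.9, increase in resident deposits held at foreign banks 351.0, foreign purchases of domestic corporate bonds 795.3; capital account: acquisition of foreign patents and trademarks (non-produced assets) 154.8.)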